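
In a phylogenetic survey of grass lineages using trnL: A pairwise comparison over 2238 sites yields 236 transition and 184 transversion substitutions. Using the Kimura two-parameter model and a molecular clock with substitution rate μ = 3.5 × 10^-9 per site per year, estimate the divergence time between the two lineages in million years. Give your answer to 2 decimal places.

31.19

P = 236/2238 ≈ 0.105451 and Q = 184/2238 ≈ 0.082216.
Under the Kimura two-parameter model, d = −½ ln(1 − 2P − Q) − ¼ ln(1 − 2Q).
1 − 2P − Q = 0.706882, giving −½ ln(0.706882) = 0.173446.
1 − 2Q = 0.835568, giving −¼ ln(0.835568) = 0.044911.
d = 0.173446 + 0.044911 = 0.218357.
Under a molecular clock d = 2μt, so t = d/(2μ) = 0.218357 / (2 × 3.5 × 10^-9) = 31.19 million years.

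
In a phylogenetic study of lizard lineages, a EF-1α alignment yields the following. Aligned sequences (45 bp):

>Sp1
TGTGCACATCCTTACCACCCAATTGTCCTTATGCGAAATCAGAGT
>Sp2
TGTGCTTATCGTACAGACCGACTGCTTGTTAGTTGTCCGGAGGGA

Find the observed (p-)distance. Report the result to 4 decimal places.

The sequences differ at 23 of 45 positions.
p = 23/45 = 0.511111… ≈ 0.5111 (to 4 d.p.).

0.5111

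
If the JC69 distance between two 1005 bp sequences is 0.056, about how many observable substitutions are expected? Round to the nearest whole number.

Invert JC69: p = (3/4)(1 − e^(−4d/3)) = 0.75 × (1 − e^(-0.074667)) = 0.75 × (1 − 0.928052) = 0.053961.
Expected differing sites = pL ≈ 0.053961 × 1005 = 54.230805 ≈ 54.

54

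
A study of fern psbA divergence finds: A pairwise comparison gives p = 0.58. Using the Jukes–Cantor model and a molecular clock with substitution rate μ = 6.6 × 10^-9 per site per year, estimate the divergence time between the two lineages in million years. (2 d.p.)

84.33

d = −(3/4) ln(1 − 4p/3) = −0.75 ln(1 − 0.773333) = −0.75 ln(0.226667)
  = −0.75 × (-1.484273) = 1.113205 substitutions/site.
Under a molecular clock d = 2μt, so t = d/(2μ) = 1.113205 / (2 × 6.6 × 10^-9) = 84.33 million years.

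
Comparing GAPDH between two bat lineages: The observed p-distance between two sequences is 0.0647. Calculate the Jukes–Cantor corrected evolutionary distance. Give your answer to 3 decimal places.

0.068

d = −(3/4) ln(1 − 4p/3) = −0.75 ln(1 − 0.086267) = −0.75 ln(0.913733)
  = −0.75 × (-0.090217) = 0.067663 substitutions/site.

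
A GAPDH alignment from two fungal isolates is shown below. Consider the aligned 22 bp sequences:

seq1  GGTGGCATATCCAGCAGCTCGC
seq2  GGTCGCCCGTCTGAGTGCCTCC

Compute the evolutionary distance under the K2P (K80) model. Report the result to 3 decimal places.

Of 22 sites, 7 differences are transitions and 5 are transversions, so P = 7/22 ≈ 0.318182 and Q = 5/22 ≈ 0.227273.
Under the Kimura two-parameter model, d = −½ ln(1 − 2P − Q) − ¼ ln(1 − 2Q).
1 − 2P − Q = 0.136363, giving −½ ln(0.136363) = 0.996217.
1 − 2Q = 0.545454, giving −¼ ln(0.545454) = 0.151534.
d = 0.996217 + 0.151534 = 1.147751.

1.148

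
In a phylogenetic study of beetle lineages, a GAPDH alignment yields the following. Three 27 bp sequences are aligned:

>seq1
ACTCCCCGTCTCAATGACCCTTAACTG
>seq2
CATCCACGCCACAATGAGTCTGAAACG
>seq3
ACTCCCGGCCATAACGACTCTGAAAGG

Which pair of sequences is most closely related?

seq1–seq2: 10/27 differ, p = 0.370, d = 0.511.
seq1–seq3: 9/27 differ, p = 0.333, d = 0.441.
seq2–seq3: 8/27 differ, p = 0.296, d = 0.377.
The smallest distance is between seq2 and seq3.

seq2 and seq3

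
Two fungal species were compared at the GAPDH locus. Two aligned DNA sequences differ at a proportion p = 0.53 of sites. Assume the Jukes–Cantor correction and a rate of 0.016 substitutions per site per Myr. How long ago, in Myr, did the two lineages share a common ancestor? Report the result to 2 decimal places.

28.74

d = −(3/4) ln(1 − 4p/3) = −0.75 ln(1 − 0.706667) = −0.75 ln(0.293333)
  = −0.75 × (-1.226447) = 0.919835 substitutions/site.
Under a molecular clock d = 2μt, so t = d/(2μ) = 0.919835 / (2 × 0.016) = 28.74 Myr.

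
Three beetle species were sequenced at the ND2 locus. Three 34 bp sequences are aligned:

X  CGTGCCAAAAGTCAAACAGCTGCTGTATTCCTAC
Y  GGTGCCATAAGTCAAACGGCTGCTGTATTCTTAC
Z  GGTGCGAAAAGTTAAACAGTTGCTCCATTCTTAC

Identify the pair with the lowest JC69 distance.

X and Y

X–Y: 4/34 differ, p = 0.118, d = 0.128.
X–Z: 7/34 differ, p = 0.206, d = 0.241.
Y–Z: 7/34 differ, p = 0.206, d = 0.241.
The smallest distance is between X and Y.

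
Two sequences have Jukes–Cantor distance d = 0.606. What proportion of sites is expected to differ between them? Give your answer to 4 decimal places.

p = (3/4)(1 − e^(−4d/3)) = 0.75 × (1 − e^(-0.808)) = 0.75 × (1 − 0.445749) = 0.415688.

0.4157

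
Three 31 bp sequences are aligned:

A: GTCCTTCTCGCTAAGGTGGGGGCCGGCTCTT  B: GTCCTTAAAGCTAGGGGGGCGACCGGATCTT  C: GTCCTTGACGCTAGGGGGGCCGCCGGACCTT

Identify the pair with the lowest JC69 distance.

B and C

A–B: 8/31 differ, p = 0.258, d = 0.316.
A–C: 8/31 differ, p = 0.258, d = 0.316.
B–C: 5/31 differ, p = 0.161, d = 0.182.
The smallest distance is between B and C.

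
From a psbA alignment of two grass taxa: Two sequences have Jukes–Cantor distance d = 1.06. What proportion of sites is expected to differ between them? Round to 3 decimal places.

p = (3/4)(1 − e^(−4d/3)) = 0.75 × (1 − e^(-1.413333)) = 0.75 × (1 − 0.243331) = 0.567502.

0.568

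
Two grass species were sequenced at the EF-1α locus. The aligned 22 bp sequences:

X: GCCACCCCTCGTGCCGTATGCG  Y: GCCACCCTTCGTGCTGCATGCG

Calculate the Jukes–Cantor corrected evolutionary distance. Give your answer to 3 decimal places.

The sequences differ at 3 of 22 sites (8, 15, 17), so p = 3/22 ≈ 0.136364.
d = −(3/4) ln(1 − 4p/3) = −0.75 ln(1 − 0.181819) = −0.75 ln(0.818181)
  = −0.75 × (-0.200672) = 0.150504 substitutions/site.

0.151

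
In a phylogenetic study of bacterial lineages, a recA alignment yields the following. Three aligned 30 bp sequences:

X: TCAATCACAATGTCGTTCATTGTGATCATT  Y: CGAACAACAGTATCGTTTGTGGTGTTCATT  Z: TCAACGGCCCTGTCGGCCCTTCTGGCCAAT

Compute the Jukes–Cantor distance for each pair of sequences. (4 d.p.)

d(X,Y) = 0.4408, d(X,Z) = 0.5716, d(Y,Z) = 0.9313

X–Y: 10/30 sites differ → p ≈ 0.333333, d = −0.75 ln(1 − 0.444444) = 0.440839 ≈ 0.4408.
X–Z: 12/30 sites differ → p = 0.4, d = −0.75 ln(1 − 0.533333) = 0.571605 ≈ 0.5716.
Y–Z: 16/30 sites differ → p ≈ 0.533333, d = −0.75 ln(1 − 0.711111) = 0.931285 ≈ 0.9313.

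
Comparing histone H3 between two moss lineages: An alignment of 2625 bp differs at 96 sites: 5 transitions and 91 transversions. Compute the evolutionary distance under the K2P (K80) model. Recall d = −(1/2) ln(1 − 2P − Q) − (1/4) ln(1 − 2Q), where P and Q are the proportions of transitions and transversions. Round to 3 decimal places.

P = 5/2625 ≈ 0.001905 and Q = 91/2625 ≈ 0.034667.
Under the Kimura two-parameter model, d = −½ ln(1 − 2P − Q) − ¼ ln(1 − 2Q).
1 − 2P − Q = 0.961523, giving −½ ln(0.961523) = 0.019618.
1 − 2Q = 0.930666, giving −¼ ln(0.930666) = 0.017964.
d = 0.019618 + 0.017964 = 0.037582.

0.038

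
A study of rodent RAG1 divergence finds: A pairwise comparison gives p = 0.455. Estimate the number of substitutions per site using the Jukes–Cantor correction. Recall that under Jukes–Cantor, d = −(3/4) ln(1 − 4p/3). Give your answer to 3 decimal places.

d = −(3/4) ln(1 − 4p/3) = −0.75 ln(1 − 0.606667) = −0.75 ln(0.393333)
  = −0.75 × (-0.933099) = 0.699824 substitutions/site.

0.700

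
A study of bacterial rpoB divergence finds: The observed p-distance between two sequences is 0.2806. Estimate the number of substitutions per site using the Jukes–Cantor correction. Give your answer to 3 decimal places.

0.351

d = −(3/4) ln(1 − 4p/3) = −0.75 ln(1 − 0.374133) = −0.75 ln(0.625867)
  = −0.75 × (-0.468617) = 0.351463 substitutions/site.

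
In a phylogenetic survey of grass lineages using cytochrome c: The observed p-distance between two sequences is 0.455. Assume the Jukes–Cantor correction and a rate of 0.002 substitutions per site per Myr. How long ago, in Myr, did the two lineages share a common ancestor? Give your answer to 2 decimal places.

174.96

d = −(3/4) ln(1 − 4p/3) = −0.75 ln(1 − 0.606667) = −0.75 ln(0.393333)
  = −0.75 × (-0.933099) = 0.699824 substitutions/site.
Under a molecular clock d = 2μt, so t = d/(2μ) = 0.699824 / (2 × 0.002) = 174.96 Myr.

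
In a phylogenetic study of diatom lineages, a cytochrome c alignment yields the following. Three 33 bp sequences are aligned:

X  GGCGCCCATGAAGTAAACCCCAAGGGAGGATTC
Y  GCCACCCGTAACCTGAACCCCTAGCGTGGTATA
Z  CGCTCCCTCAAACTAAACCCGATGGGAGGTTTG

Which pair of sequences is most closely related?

X–Y: 13/33 differ, p = 0.394, d = 0.559.
X–Z: 10/33 differ, p = 0.303, d = 0.388.
Y–Z: 14/33 differ, p = 0.424, d = 0.625.
The smallest distance is between X and Z.

X and Z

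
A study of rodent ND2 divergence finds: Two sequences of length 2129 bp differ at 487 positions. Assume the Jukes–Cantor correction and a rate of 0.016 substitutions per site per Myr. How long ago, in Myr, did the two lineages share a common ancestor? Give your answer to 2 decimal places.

p = 487/2129 ≈ 0.228746.
d = −(3/4) ln(1 − 4p/3) = −0.75 ln(1 − 0.304995) = −0.75 ln(0.695005)
  = −0.75 × (-0.363836) = 0.272877 substitutions/site.
Under a molecular clock d = 2μt, so t = d/(2μ) = 0.272877 / (2 × 0.016) = 8.53 Myr.

8.53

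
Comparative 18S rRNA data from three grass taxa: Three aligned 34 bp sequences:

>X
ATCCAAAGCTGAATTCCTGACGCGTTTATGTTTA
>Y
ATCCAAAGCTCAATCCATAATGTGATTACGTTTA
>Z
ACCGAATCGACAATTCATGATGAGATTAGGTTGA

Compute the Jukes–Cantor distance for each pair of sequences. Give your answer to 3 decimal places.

d(X,Y) = 0.282, d(X,Z) = 0.535, d(Y,Z) = 0.423

X–Y: 8/34 sites differ → p ≈ 0.235294, d = −0.75 ln(1 − 0.313725) = 0.282358 ≈ 0.282.
X–Z: 13/34 sites differ → p ≈ 0.382353, d = −0.75 ln(1 − 0.509804) = 0.534712 ≈ 0.535.
Y–Z: 11/34 sites differ → p ≈ 0.323529, d = −0.75 ln(1 − 0.431372) = 0.423397 ≈ 0.423.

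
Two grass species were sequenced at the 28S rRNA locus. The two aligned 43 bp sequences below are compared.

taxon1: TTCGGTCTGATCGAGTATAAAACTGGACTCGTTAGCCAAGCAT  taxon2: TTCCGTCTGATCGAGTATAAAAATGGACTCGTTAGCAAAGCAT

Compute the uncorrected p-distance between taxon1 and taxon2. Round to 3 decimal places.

0.070

The sequences differ at 3 of 43 positions (sites 4, 23, 37).
p = 3/43 = 0.069767… ≈ 0.070 (to 3 d.p.).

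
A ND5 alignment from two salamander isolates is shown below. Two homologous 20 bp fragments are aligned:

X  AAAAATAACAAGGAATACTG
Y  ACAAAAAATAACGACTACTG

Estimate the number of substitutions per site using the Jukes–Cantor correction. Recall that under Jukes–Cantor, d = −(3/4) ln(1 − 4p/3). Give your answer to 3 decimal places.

The sequences differ at 5 of 20 sites (2, 6, 9, 12, 15), so p = 5/20 = 0.25.
d = −(3/4) ln(1 − 4p/3) = −0.75 ln(1 − 0.333333) = −0.75 ln(0.666667)
  = −0.75 × (-0.405465) = 0.304099 substitutions/site.

0.304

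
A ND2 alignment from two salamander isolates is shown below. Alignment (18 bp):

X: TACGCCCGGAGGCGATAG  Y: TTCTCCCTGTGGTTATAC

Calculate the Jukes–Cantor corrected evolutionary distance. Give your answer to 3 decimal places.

The sequences differ at 7 of 18 sites (2, 4, 8, 10, 13, 14, 18), so p = 7/18 ≈ 0.388889.
d = −(3/4) ln(1 − 4p/3) = −0.75 ln(1 − 0.518519) = −0.75 ln(0.481481)
  = −0.75 × (-0.730889) = 0.548167 substitutions/site.

0.548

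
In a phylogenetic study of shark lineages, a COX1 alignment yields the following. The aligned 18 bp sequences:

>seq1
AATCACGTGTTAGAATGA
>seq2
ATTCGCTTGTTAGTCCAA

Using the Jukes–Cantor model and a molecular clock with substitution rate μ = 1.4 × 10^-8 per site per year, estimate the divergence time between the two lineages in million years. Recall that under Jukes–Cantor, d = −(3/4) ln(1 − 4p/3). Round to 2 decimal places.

The sequences differ at 7 of 18 sites (2, 5, 7, 14, 15, 16, 17), so p = 7/18 ≈ 0.388889.
d = −(3/4) ln(1 − 4p/3) = −0.75 ln(1 − 0.518519) = −0.75 ln(0.481481)
  = −0.75 × (-0.730889) = 0.548167 substitutions/site.
Under a molecular clock d = 2μt, so t = d/(2μ) = 0.548167 / (2 × 1.4 × 10^-8) = 19.58 million years.

19.58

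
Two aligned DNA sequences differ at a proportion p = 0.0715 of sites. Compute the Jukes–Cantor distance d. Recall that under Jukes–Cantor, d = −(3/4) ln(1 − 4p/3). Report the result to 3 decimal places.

d = −(3/4) ln(1 − 4p/3) = −0.75 ln(1 − 0.095333) = −0.75 ln(0.904667)
  = −0.75 × (-0.100188) = 0.075141 substitutions/site.

0.075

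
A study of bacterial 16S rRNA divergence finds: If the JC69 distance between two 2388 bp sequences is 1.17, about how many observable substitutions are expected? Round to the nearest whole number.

1415

Invert JC69: p = (3/4)(1 − e^(−4d/3)) = 0.75 × (1 − e^(-1.56)) = 0.75 × (1 − 0.210136) = 0.592398.
Expected differing sites = pL ≈ 0.592398 × 2388 = 1414.646424 ≈ 1415.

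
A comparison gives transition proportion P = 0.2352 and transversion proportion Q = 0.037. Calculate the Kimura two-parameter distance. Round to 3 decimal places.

Under the Kimura two-parameter model, d = −½ ln(1 − 2P − Q) − ¼ ln(1 − 2Q).
1 − 2P − Q = 0.4926, giving −½ ln(0.4926) = 0.354029.
1 − 2Q = 0.926, giving −¼ ln(0.926) = 0.019220.
d = 0.354029 + 0.019220 = 0.373249.

0.373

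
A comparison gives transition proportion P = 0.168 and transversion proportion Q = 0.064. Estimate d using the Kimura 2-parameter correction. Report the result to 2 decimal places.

Under the Kimura two-parameter model, d = −½ ln(1 − 2P − Q) − ¼ ln(1 − 2Q).
1 − 2P − Q = 0.6, giving −½ ln(0.6) = 0.255413.
1 − 2Q = 0.872, giving −¼ ln(0.872) = 0.034241.
d = 0.255413 + 0.034241 = 0.289654.

0.29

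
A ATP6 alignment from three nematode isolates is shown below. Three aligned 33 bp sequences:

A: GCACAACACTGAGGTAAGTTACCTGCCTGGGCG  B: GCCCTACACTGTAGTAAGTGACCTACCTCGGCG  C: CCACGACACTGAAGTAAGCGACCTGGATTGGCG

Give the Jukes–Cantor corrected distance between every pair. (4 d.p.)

A–B: 7/33 sites differ → p ≈ 0.212121, d = −0.75 ln(1 − 0.282828) = 0.249330 ≈ 0.2493.
A–C: 8/33 sites differ → p ≈ 0.242424, d = −0.75 ln(1 − 0.323232) = 0.292820 ≈ 0.2928.
B–C: 9/33 sites differ → p ≈ 0.272727, d = −0.75 ln(1 − 0.363636) = 0.338988 ≈ 0.3390.

d(A,B) = 0.2493, d(A,C) = 0.2928, d(B,C) = 0.3390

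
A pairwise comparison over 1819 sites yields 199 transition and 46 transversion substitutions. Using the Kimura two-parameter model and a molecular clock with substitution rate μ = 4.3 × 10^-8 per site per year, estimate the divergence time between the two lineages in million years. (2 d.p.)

1.78

P = 199/1819 ≈ 0.109401 and Q = 46/1819 ≈ 0.025289.
Under the Kimura two-parameter model, d = −½ ln(1 − 2P − Q) − ¼ ln(1 − 2Q).
1 − 2P − Q = 0.755909, giving −½ ln(0.755909) = 0.139917.
1 − 2Q = 0.949422, giving −¼ ln(0.949422) = 0.012975.
d = 0.139917 + 0.012975 = 0.152892.
Under a molecular clock d = 2μt, so t = d/(2μ) = 0.152892 / (2 × 4.3 × 10^-8) = 1.78 million years.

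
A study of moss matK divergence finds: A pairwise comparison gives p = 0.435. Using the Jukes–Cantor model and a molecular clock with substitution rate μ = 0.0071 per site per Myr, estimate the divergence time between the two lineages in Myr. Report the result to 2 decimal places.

d = −(3/4) ln(1 − 4p/3) = −0.75 ln(1 − 0.58) = −0.75 ln(0.42)
  = −0.75 × (-0.867501) = 0.650626 substitutions/site.
Under a molecular clock d = 2μt, so t = d/(2μ) = 0.650626 / (2 × 0.0071) = 45.82 Myr.

45.82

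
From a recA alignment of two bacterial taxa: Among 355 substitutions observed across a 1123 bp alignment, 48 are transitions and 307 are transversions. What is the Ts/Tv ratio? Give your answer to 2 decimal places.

R = 48/307 = 0.156351… ≈ 0.16 (to 2 d.p.).

0.16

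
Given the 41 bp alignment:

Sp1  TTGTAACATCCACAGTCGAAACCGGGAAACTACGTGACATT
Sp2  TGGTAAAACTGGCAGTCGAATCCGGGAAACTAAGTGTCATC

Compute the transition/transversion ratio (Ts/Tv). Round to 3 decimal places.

Transitions are A↔G and C↔T; transversions are all other mismatches.
Transitions: 4. Transversions: 6.
R = 4/6 = 0.666666… ≈ 0.667 (to 3 d.p.).

0.667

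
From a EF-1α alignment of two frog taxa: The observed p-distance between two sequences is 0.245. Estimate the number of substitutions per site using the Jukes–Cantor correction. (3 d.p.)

d = −(3/4) ln(1 − 4p/3) = −0.75 ln(1 − 0.326667) = −0.75 ln(0.673333)
  = −0.75 × (-0.395515) = 0.296636 substitutions/site.

0.297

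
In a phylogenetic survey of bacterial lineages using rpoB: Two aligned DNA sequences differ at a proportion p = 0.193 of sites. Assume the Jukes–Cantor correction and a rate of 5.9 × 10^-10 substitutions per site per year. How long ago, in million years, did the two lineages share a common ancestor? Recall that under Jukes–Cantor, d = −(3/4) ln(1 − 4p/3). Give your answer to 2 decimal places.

d = −(3/4) ln(1 − 4p/3) = −0.75 ln(1 − 0.257333) = −0.75 ln(0.742667)
  = −0.75 × (-0.297508) = 0.223131 substitutions/site.
Under a molecular clock d = 2μt, so t = d/(2μ) = 0.223131 / (2 × 5.9 × 10^-10) = 189.09 million years.

189.09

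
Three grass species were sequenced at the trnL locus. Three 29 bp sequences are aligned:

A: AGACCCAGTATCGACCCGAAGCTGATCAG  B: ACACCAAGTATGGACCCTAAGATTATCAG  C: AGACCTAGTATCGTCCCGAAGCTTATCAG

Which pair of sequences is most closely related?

A–B: 6/29 differ, p = 0.207, d = 0.242.
A–C: 3/29 differ, p = 0.103, d = 0.111.
B–C: 6/29 differ, p = 0.207, d = 0.242.
The smallest distance is between A and C.

A and C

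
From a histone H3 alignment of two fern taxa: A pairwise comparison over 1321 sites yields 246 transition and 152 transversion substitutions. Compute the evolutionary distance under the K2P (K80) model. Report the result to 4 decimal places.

0.3996

P = 246/1321 ≈ 0.186223 and Q = 152/1321 ≈ 0.115064.
Under the Kimura two-parameter model, d = −½ ln(1 − 2P − Q) − ¼ ln(1 − 2Q).
1 − 2P − Q = 0.51249, giving −½ ln(0.51249) = 0.334237.
1 − 2Q = 0.769872, giving −¼ ln(0.769872) = 0.065383.
d = 0.334237 + 0.065383 = 0.399620.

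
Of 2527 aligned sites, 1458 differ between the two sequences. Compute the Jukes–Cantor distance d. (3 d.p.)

1.100

p = 1458/2527 ≈ 0.576969.
d = −(3/4) ln(1 − 4p/3) = −0.75 ln(1 − 0.769292) = −0.75 ln(0.230708)
  = −0.75 × (-1.466602) = 1.099952 substitutions/site.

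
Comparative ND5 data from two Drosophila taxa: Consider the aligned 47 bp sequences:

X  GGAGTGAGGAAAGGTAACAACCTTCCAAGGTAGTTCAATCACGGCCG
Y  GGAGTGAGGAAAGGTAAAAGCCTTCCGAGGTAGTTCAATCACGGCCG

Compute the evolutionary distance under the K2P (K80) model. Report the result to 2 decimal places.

0.07

Of 47 sites, 2 differences are transitions and 1 are transversions, so P = 2/47 ≈ 0.042553 and Q = 1/47 ≈ 0.021277.
Under the Kimura two-parameter model, d = −½ ln(1 − 2P − Q) − ¼ ln(1 − 2Q).
1 − 2P − Q = 0.893617, giving −½ ln(0.893617) = 0.056239.
1 − 2Q = 0.957446, giving −¼ ln(0.957446) = 0.010871.
d = 0.056239 + 0.010871 = 0.067110.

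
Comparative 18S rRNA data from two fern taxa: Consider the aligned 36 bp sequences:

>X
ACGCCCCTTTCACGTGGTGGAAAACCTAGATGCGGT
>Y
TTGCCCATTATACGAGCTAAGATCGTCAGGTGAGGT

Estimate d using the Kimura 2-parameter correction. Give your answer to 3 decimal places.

0.766

Of 36 sites, 8 differences are transitions and 9 are transversions, so P = 8/36 ≈ 0.222222 and Q = 9/36 = 0.25.
Under the Kimura two-parameter model, d = −½ ln(1 − 2P − Q) − ¼ ln(1 − 2Q).
1 − 2P − Q = 0.305556, giving −½ ln(0.305556) = 0.592811.
1 − 2Q = 0.5, giving −¼ ln(0.5) = 0.173287.
d = 0.592811 + 0.173287 = 0.766098.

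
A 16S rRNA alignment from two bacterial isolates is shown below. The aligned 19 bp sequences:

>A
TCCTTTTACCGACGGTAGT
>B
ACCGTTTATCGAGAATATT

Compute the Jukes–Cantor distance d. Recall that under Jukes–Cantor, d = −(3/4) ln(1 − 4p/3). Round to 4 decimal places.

The sequences differ at 7 of 19 sites (1, 4, 9, 13, 14, 15, 18), so p = 7/19 ≈ 0.368421.
d = −(3/4) ln(1 − 4p/3) = −0.75 ln(1 − 0.491228) = −0.75 ln(0.508772)
  = −0.75 × (-0.675755) = 0.506816 substitutions/site.

0.5068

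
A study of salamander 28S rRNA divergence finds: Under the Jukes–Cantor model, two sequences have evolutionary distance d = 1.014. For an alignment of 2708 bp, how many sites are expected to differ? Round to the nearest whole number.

Invert JC69: p = (3/4)(1 − e^(−4d/3)) = 0.75 × (1 − e^(-1.352)) = 0.75 × (1 − 0.258722) = 0.555959.
Expected differing sites = pL ≈ 0.555959 × 2708 = 1505.536972 ≈ 1506.

1506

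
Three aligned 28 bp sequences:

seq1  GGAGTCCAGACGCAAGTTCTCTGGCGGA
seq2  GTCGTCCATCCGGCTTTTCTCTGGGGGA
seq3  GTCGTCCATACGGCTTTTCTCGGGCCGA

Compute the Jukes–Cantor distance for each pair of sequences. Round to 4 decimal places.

d(seq1,seq2) = 0.4197, d(seq1,seq3) = 0.4197, d(seq2,seq3) = 0.1585

seq1–seq2: 9/28 sites differ → p ≈ 0.321429, d = −0.75 ln(1 − 0.428572) = 0.419713 ≈ 0.4197.
seq1–seq3: 9/28 sites differ → p ≈ 0.321429, d = −0.75 ln(1 − 0.428572) = 0.419713 ≈ 0.4197.
seq2–seq3: 4/28 sites differ → p ≈ 0.142857, d = −0.75 ln(1 − 0.190476) = 0.158482 ≈ 0.1585.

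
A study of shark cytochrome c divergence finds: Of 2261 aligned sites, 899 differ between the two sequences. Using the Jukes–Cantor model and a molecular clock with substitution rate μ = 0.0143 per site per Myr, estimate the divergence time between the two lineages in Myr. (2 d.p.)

p = 899/2261 ≈ 0.397612.
d = −(3/4) ln(1 − 4p/3) = −0.75 ln(1 − 0.530149) = −0.75 ln(0.469851)
  = −0.75 × (-0.755340) = 0.566505 substitutions/site.
Under a molecular clock d = 2μt, so t = d/(2μ) = 0.566505 / (2 × 0.0143) = 19.81 Myr.

19.81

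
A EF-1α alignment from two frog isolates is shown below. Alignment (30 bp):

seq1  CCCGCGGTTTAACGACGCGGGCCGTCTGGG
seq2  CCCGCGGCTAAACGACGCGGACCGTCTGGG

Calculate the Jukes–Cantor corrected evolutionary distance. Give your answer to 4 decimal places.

0.1073

The sequences differ at 3 of 30 sites (8, 10, 21), so p = 3/30 = 0.1.
d = −(3/4) ln(1 − 4p/3) = −0.75 ln(1 − 0.133333) = −0.75 ln(0.866667)
  = −0.75 × (-0.143100) = 0.107325 substitutions/site.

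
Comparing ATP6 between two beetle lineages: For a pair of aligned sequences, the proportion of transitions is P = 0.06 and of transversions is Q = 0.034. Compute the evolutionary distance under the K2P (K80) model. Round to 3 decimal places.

0.101

Under the Kimura two-parameter model, d = −½ ln(1 − 2P − Q) − ¼ ln(1 − 2Q).
1 − 2P − Q = 0.846, giving −½ ln(0.846) = 0.083618.
1 − 2Q = 0.932, giving −¼ ln(0.932) = 0.017606.
d = 0.083618 + 0.017606 = 0.101224.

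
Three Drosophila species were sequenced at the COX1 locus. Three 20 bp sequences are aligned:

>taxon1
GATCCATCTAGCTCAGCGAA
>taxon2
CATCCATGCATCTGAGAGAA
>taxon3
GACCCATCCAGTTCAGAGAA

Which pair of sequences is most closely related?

taxon1 and taxon3

taxon1–taxon2: 6/20 differ, p = 0.300, d = 0.383.
taxon1–taxon3: 4/20 differ, p = 0.200, d = 0.233.
taxon2–taxon3: 6/20 differ, p = 0.300, d = 0.383.
The smallest distance is between taxon1 and taxon3.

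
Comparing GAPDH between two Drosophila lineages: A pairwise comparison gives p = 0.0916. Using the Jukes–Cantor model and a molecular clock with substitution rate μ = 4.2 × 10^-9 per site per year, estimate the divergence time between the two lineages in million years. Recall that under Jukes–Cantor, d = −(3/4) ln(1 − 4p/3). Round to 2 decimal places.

11.63

d = −(3/4) ln(1 − 4p/3) = −0.75 ln(1 − 0.122133) = −0.75 ln(0.877867)
  = −0.75 × (-0.130260) = 0.097695 substitutions/site.
Under a molecular clock d = 2μt, so t = d/(2μ) = 0.097695 / (2 × 4.2 × 10^-9) = 11.63 million years.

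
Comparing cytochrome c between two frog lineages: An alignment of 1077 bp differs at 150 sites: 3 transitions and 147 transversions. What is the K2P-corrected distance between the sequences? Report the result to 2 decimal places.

0.16

P = 3/1077 ≈ 0.002786 and Q = 147/1077 ≈ 0.13649.
Under the Kimura two-parameter model, d = −½ ln(1 − 2P − Q) − ¼ ln(1 − 2Q).
1 − 2P − Q = 0.857938, giving −½ ln(0.857938) = 0.076612.
1 − 2Q = 0.72702, giving −¼ ln(0.72702) = 0.079700.
d = 0.076612 + 0.079700 = 0.156312.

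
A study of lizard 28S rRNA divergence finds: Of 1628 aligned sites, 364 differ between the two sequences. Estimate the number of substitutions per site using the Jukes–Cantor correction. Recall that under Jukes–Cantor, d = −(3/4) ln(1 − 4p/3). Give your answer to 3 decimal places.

0.265

p = 364/1628 ≈ 0.223587.
d = −(3/4) ln(1 − 4p/3) = −0.75 ln(1 − 0.298116) = −0.75 ln(0.701884)
  = −0.75 × (-0.353987) = 0.265490 substitutions/site.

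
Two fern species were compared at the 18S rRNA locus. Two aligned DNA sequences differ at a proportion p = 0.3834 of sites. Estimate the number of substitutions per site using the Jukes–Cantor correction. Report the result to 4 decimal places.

d = −(3/4) ln(1 − 4p/3) = −0.75 ln(1 − 0.5112) = −0.75 ln(0.4888)
  = −0.75 × (-0.715802) = 0.536852 substitutions/site.

0.5369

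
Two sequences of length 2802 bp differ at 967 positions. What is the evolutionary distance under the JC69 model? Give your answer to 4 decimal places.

p = 967/2802 ≈ 0.345111.
d = −(3/4) ln(1 − 4p/3) = −0.75 ln(1 − 0.460148) = −0.75 ln(0.539852)
  = −0.75 × (-0.616460) = 0.462345 substitutions/site.

0.4623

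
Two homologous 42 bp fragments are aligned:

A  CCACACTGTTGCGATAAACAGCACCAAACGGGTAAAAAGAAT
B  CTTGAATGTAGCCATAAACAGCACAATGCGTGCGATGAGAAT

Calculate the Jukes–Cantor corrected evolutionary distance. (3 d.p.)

0.441

The sequences differ at 14 of 42 sites, so p = 14/42 ≈ 0.333333.
d = −(3/4) ln(1 − 4p/3) = −0.75 ln(1 − 0.444444) = −0.75 ln(0.555556)
  = −0.75 × (-0.587786) = 0.440840 substitutions/site.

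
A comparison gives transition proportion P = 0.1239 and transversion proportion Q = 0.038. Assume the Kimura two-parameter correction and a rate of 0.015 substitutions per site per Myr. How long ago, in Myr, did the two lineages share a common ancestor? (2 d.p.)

Under the Kimura two-parameter model, d = −½ ln(1 − 2P − Q) − ¼ ln(1 − 2Q).
1 − 2P − Q = 0.7142, giving −½ ln(0.7142) = 0.168296.
1 − 2Q = 0.924, giving −¼ ln(0.924) = 0.019761.
d = 0.168296 + 0.019761 = 0.188057.
Under a molecular clock d = 2μt, so t = d/(2μ) = 0.188057 / (2 × 0.015) = 6.27 Myr.

6.27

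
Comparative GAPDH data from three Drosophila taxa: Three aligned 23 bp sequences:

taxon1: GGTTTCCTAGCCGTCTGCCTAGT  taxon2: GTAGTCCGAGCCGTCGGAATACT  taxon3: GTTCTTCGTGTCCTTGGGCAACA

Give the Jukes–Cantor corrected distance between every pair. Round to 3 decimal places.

d(taxon1,taxon2) = 0.467, d(taxon1,taxon3) = 1.051, d(taxon2,taxon3) = 0.761

taxon1–taxon2: 8/23 sites differ → p ≈ 0.347826, d = −0.75 ln(1 − 0.463768) = 0.467391 ≈ 0.467.
taxon1–taxon3: 13/23 sites differ → p ≈ 0.565217, d = −0.75 ln(1 − 0.753623) = 1.050669 ≈ 1.051.
taxon2–taxon3: 11/23 sites differ → p ≈ 0.478261, d = −0.75 ln(1 − 0.637681) = 0.761423 ≈ 0.761.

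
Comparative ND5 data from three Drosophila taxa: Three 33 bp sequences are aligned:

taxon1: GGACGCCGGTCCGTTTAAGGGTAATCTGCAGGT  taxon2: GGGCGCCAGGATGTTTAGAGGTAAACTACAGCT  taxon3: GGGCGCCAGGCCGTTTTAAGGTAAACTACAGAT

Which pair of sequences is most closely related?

taxon2 and taxon3

taxon1–taxon2: 10/33 differ, p = 0.303, d = 0.388.
taxon1–taxon3: 8/33 differ, p = 0.242, d = 0.293.
taxon2–taxon3: 5/33 differ, p = 0.152, d = 0.169.
The smallest distance is between taxon2 and taxon3.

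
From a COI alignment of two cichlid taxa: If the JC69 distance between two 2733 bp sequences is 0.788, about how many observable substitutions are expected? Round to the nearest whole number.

Invert JC69: p = (3/4)(1 − e^(−4d/3)) = 0.75 × (1 − e^(-1.050667)) = 0.75 × (1 − 0.349704) = 0.487722.
Expected differing sites = pL ≈ 0.487722 × 2733 = 1332.944226 ≈ 1333.

1333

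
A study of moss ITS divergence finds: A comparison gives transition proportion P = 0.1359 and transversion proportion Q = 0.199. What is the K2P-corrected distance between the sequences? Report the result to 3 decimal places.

0.445

Under the Kimura two-parameter model, d = −½ ln(1 − 2P − Q) − ¼ ln(1 − 2Q).
1 − 2P − Q = 0.5292, giving −½ ln(0.5292) = 0.318194.
1 − 2Q = 0.602, giving −¼ ln(0.602) = 0.126874.
d = 0.318194 + 0.126874 = 0.445068.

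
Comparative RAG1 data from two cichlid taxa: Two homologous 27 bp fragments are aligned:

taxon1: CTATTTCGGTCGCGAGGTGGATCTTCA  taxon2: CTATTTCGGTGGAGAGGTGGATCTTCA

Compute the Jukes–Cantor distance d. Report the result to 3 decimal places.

0.078

The sequences differ at 2 of 27 sites (11, 13), so p = 2/27 ≈ 0.074074.
d = −(3/4) ln(1 − 4p/3) = −0.75 ln(1 − 0.098765) = −0.75 ln(0.901235)
  = −0.75 × (-0.103989) = 0.077992 substitutions/site.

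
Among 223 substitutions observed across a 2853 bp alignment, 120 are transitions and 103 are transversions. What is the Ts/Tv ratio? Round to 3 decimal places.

R = 120/103 = 1.165048… ≈ 1.165 (to 3 d.p.).

1.165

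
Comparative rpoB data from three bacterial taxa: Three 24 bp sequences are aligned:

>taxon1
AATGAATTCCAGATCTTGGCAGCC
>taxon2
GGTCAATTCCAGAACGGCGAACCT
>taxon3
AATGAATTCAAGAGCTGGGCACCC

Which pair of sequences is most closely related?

taxon1–taxon2: 10/24 differ, p = 0.417, d = 0.608.
taxon1–taxon3: 4/24 differ, p = 0.167, d = 0.188.
taxon2–taxon3: 9/24 differ, p = 0.375, d = 0.520.
The smallest distance is between taxon1 and taxon3.

taxon1 and taxon3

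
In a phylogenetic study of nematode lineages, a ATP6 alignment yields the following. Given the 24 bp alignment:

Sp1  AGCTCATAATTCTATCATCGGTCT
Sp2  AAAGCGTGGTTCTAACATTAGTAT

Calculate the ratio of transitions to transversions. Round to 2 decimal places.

Transitions are A↔G and C↔T; transversions are all other mismatches.
Transitions: 6. Transversions: 4.
R = 6/4 = 1.50.

1.50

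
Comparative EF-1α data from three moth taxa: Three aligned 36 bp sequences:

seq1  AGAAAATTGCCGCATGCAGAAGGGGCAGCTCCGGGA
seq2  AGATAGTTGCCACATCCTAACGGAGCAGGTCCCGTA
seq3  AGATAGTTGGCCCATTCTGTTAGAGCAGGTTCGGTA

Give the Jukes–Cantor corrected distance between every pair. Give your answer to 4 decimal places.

d(seq1,seq2) = 0.3924, d(seq1,seq3) = 0.4926, d(seq2,seq3) = 0.3041

seq1–seq2: 11/36 sites differ → p ≈ 0.305556, d = −0.75 ln(1 − 0.407408) = 0.392437 ≈ 0.3924.
seq1–seq3: 13/36 sites differ → p ≈ 0.361111, d = −0.75 ln(1 − 0.481481) = 0.492584 ≈ 0.4926.
seq2–seq3: 9/36 sites differ → p = 0.25, d = −0.75 ln(1 − 0.333333) = 0.304098 ≈ 0.3041.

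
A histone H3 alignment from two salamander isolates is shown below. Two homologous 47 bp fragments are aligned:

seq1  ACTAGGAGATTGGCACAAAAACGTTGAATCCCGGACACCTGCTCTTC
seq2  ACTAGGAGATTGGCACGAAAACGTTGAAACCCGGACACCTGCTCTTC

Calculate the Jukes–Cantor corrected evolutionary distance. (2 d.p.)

The sequences differ at 2 of 47 sites (17, 29), so p = 2/47 ≈ 0.042553.
d = −(3/4) ln(1 − 4p/3) = −0.75 ln(1 − 0.056737) = −0.75 ln(0.943263)
  = −0.75 × (-0.058410) = 0.043808 substitutions/site.

0.04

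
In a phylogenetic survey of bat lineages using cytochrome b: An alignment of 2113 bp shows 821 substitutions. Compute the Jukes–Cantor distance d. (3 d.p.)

p = 821/2113 ≈ 0.388547.
d = −(3/4) ln(1 − 4p/3) = −0.75 ln(1 − 0.518063) = −0.75 ln(0.481937)
  = −0.75 × (-0.729942) = 0.547457 substitutions/site.

0.547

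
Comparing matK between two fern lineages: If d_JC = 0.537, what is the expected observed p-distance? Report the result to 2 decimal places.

0.38

p = (3/4)(1 − e^(−4d/3)) = 0.75 × (1 − e^(-0.716)) = 0.75 × (1 − 0.488703) = 0.383473.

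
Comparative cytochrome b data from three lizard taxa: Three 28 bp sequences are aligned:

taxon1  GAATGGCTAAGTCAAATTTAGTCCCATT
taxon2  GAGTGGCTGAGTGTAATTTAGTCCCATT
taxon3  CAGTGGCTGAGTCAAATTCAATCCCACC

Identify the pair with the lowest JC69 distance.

taxon1 and taxon2

taxon1–taxon2: 4/28 differ, p = 0.143, d = 0.158.
taxon1–taxon3: 7/28 differ, p = 0.250, d = 0.304.
taxon2–taxon3: 7/28 differ, p = 0.250, d = 0.304.
The smallest distance is between taxon1 and taxon2.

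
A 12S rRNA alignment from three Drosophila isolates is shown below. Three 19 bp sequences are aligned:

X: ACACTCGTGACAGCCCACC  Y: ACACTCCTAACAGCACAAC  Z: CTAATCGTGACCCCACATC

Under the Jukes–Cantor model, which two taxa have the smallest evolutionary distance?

X–Y: 4/19 differ, p = 0.211, d = 0.247.
X–Z: 7/19 differ, p = 0.368, d = 0.507.
Y–Z: 8/19 differ, p = 0.421, d = 0.618.
The smallest distance is between X and Y.

X and Y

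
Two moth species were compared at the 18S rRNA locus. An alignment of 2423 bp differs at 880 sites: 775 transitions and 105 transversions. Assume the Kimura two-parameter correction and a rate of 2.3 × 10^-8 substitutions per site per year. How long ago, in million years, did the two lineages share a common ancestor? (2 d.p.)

12.98

P = 775/2423 ≈ 0.319851 and Q = 105/2423 ≈ 0.043335.
Under the Kimura two-parameter model, d = −½ ln(1 − 2P − Q) − ¼ ln(1 − 2Q).
1 − 2P − Q = 0.316963, giving −½ ln(0.316963) = 0.574485.
1 − 2Q = 0.91333, giving −¼ ln(0.91333) = 0.022665.
d = 0.574485 + 0.022665 = 0.597150.
Under a molecular clock d = 2μt, so t = d/(2μ) = 0.597150 / (2 × 2.3 × 10^-8) = 12.98 million years.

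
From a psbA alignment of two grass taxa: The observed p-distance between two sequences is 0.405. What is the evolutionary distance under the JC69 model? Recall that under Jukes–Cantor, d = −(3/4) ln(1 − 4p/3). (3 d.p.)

0.582

d = −(3/4) ln(1 − 4p/3) = −0.75 ln(1 − 0.54) = −0.75 ln(0.46)
  = −0.75 × (-0.776529) = 0.582397 substitutions/site.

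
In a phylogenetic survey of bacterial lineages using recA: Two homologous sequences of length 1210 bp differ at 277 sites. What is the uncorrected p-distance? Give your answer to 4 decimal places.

0.2289

p = 277/1210 = 0.228925… ≈ 0.2289 (to 4 d.p.).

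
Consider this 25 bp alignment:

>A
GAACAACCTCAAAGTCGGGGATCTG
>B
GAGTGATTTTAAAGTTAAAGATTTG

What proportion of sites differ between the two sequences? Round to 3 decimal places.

0.440

The sequences differ at 11 of 25 positions.
p = 11/25 = 0.440.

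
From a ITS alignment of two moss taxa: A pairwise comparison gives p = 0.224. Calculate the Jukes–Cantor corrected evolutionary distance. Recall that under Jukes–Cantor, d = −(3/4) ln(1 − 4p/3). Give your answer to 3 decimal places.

0.266

d = −(3/4) ln(1 − 4p/3) = −0.75 ln(1 − 0.298667) = −0.75 ln(0.701333)
  = −0.75 × (-0.354772) = 0.266079 substitutions/site.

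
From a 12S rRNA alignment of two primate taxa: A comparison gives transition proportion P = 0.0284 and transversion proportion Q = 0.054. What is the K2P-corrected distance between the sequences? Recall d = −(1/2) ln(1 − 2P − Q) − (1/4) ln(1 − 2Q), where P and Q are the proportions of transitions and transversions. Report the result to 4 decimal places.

0.0873

Under the Kimura two-parameter model, d = −½ ln(1 − 2P − Q) − ¼ ln(1 − 2Q).
1 − 2P − Q = 0.8892, giving −½ ln(0.8892) = 0.058717.
1 − 2Q = 0.892, giving −¼ ln(0.892) = 0.028572.
d = 0.058717 + 0.028572 = 0.087289.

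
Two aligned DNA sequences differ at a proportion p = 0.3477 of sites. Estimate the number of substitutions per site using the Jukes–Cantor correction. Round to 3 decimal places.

0.467

d = −(3/4) ln(1 − 4p/3) = −0.75 ln(1 − 0.4636) = −0.75 ln(0.5364)
  = −0.75 × (-0.622875) = 0.467156 substitutions/site.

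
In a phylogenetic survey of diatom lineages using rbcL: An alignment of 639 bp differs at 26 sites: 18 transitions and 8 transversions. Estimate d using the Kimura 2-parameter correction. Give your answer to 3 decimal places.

P = 18/639 ≈ 0.028169 and Q = 8/639 ≈ 0.01252.
Under the Kimura two-parameter model, d = −½ ln(1 − 2P − Q) − ¼ ln(1 − 2Q).
1 − 2P − Q = 0.931142, giving −½ ln(0.931142) = 0.035672.
1 − 2Q = 0.97496, giving −¼ ln(0.97496) = 0.006340.
d = 0.035672 + 0.006340 = 0.042012.

0.042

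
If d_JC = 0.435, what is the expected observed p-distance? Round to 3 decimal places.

p = (3/4)(1 − e^(−4d/3)) = 0.75 × (1 − e^(-0.58)) = 0.75 × (1 − 0.559898) = 0.330077.

0.330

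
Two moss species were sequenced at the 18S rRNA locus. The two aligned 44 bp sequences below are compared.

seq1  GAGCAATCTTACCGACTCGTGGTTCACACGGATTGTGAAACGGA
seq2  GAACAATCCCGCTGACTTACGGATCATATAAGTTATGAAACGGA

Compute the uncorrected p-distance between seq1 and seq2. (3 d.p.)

The sequences differ at 15 of 44 positions.
p = 15/44 = 0.340909… ≈ 0.341 (to 3 d.p.).

0.341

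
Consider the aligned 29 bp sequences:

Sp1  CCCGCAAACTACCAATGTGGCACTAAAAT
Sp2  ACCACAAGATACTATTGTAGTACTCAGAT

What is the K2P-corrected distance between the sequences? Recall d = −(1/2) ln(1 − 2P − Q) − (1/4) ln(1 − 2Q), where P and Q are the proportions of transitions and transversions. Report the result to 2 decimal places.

Of 29 sites, 6 differences are transitions and 4 are transversions, so P = 6/29 ≈ 0.206897 and Q = 4/29 ≈ 0.137931.
Under the Kimura two-parameter model, d = −½ ln(1 − 2P − Q) − ¼ ln(1 − 2Q).
1 − 2P − Q = 0.448275, giving −½ ln(0.448275) = 0.401174.
1 − 2Q = 0.724138, giving −¼ ln(0.724138) = 0.080693.
d = 0.401174 + 0.080693 = 0.481867.

0.48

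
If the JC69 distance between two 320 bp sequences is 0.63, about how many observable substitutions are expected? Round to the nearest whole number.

136

Invert JC69: p = (3/4)(1 − e^(−4d/3)) = 0.75 × (1 − e^(-0.84)) = 0.75 × (1 − 0.431711) = 0.426217.
Expected differing sites = pL ≈ 0.426217 × 320 = 136.38944 ≈ 136.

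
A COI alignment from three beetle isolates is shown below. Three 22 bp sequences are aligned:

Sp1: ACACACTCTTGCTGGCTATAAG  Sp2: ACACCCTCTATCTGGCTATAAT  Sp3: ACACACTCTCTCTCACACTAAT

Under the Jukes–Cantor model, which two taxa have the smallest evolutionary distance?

Sp1 and Sp2

Sp1–Sp2: 4/22 differ, p = 0.182, d = 0.208.
Sp1–Sp3: 7/22 differ, p = 0.318, d = 0.414.
Sp2–Sp3: 6/22 differ, p = 0.273, d = 0.339.
The smallest distance is between Sp1 and Sp2.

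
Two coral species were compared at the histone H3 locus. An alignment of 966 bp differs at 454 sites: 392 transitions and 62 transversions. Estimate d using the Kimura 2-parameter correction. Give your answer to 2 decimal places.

P = 392/966 ≈ 0.405797 and Q = 62/966 ≈ 0.064182.
Under the Kimura two-parameter model, d = −½ ln(1 − 2P − Q) − ¼ ln(1 − 2Q).
1 − 2P − Q = 0.124224, giving −½ ln(0.124224) = 1.042834.
1 − 2Q = 0.871636, giving −¼ ln(0.871636) = 0.034346.
d = 1.042834 + 0.034346 = 1.077180.

1.08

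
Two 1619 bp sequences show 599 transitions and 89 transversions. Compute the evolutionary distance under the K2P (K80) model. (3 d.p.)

0.821

P = 599/1619 ≈ 0.369981 and Q = 89/1619 ≈ 0.054972.
Under the Kimura two-parameter model, d = −½ ln(1 − 2P − Q) − ¼ ln(1 − 2Q).
1 − 2P − Q = 0.205066, giving −½ ln(0.205066) = 0.792212.
1 − 2Q = 0.890056, giving −¼ ln(0.890056) = 0.029118.
d = 0.792212 + 0.029118 = 0.821330.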